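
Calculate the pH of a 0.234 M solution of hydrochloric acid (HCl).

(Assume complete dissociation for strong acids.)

[H⁺] = 0.234 M for strong acid. pH = -log[H⁺] = -log(0.234)

pH = 0.63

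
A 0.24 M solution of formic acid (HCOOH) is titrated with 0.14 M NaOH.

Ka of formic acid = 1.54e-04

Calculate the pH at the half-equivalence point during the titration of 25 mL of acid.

At half-equivalence [HA] = [A⁻], so Henderson-Hasselbalch gives pH = pKa = -log(1.54e-04) = 3.81.

pH = pKa = 3.81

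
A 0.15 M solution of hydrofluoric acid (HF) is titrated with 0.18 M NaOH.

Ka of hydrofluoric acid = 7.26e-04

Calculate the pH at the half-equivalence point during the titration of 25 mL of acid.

At half-equivalence [HA] = [A⁻], so Henderson-Hasselbalch gives pH = pKa = -log(7.26e-04) = 3.14.

pH = pKa = 3.14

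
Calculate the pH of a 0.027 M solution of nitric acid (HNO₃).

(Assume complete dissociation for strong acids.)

[H⁺] = 0.027 M for strong acid. pH = -log[H⁺] = -log(0.027)

pH = 1.57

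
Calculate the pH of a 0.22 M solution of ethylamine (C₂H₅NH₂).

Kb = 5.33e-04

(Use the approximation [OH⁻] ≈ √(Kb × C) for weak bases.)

[OH⁻] = √(Kb × C) = √(5.33e-04 × 0.22) = 1.0829e-02. pOH = 1.97, pH = 14 - pOH

pH = 12.03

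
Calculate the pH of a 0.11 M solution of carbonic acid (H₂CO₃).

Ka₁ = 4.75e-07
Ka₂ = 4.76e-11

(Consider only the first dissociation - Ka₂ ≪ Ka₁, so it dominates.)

First dissociation dominates. From Ka₁ = [H⁺][HA⁻]/[H₂A], x² + Ka₁·x − Ka₁·C = 0 with C = 0.11 M and Ka₁ = 4.75e-07. Solving: [H⁺] = (−Ka₁ + √(Ka₁² + 4·Ka₁·C)) / 2 = 2.2835e-04 M. pH = -log(2.2835e-04) = 3.64.

pH = 3.64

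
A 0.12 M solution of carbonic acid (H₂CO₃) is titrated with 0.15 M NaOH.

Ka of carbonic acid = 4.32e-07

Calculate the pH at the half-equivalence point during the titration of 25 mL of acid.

At half-equivalence [HA] = [A⁻], so Henderson-Hasselbalch gives pH = pKa = -log(4.32e-07) = 6.36.

pH = pKa = 6.36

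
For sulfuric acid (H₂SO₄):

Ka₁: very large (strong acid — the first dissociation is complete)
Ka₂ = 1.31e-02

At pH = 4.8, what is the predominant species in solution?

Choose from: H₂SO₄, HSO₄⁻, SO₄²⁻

The first dissociation is complete, so H₂SO₄ itself is never the predominant species in water; pKa₂ = -log(1.31e-02) = 1.88. For a polyprotic acid the predominant species crosses at each pKa: below pKa_n the protonated form dominates, above it the deprotonated form does. At pH = 4.8, the predominant species is SO₄²⁻.

SO₄²⁻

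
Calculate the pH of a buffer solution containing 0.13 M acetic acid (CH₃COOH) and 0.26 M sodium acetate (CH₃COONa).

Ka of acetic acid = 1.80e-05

pKa = -log(1.80e-05) = 4.74. pH = pKa + log([A⁻]/[HA]) = 4.74 + log(0.26/0.13)

pH = 5.05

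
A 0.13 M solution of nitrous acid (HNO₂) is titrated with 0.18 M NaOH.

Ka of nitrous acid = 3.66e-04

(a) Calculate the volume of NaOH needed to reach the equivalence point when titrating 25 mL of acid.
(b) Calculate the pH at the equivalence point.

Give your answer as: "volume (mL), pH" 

moles acid = 0.13 × 25/1000 = 0.00325 mol; V_base = moles/0.18 × 1000 = 18.1 mL. At equivalence only the conjugate base is present: [A⁻] = 0.00325/0.043 = 7.5484e-02 M. Kb = Kw/Ka = 2.73e-11; [OH⁻] = √(Kb × [A⁻]) = 1.4361e-06; pOH = 5.84; pH = 14 - pOH = 8.16.

V = 18.1 mL, pH = 8.16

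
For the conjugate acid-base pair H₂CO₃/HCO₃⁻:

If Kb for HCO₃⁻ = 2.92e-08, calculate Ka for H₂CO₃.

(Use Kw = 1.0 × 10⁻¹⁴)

For a conjugate pair Ka × Kb = Kw, so Ka = Kw/Kb = 1.0 × 10⁻¹⁴ / 2.92e-08 = 3.42e-07.

K_a = 3.42e-07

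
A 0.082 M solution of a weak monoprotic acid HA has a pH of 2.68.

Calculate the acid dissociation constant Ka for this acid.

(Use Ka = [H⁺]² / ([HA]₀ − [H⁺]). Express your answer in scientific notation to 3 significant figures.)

[H⁺] = 10^(−pH) = 10^(−2.68) = 2.089e-03 M. For HA ⇌ H⁺ + A⁻, Ka = [H⁺][A⁻]/[HA] = [H⁺]² / ([HA]₀ − [H⁺]) = (2.089e-03)² / (0.082 − 2.089e-03) = 5.46e-05.

K_a = 5.46e-05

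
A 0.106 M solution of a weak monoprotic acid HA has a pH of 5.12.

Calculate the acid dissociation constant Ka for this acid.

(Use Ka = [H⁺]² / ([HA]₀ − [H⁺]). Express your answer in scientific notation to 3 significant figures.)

[H⁺] = 10^(−pH) = 10^(−5.12) = 7.586e-06 M. For HA ⇌ H⁺ + A⁻, Ka = [H⁺][A⁻]/[HA] = [H⁺]² / ([HA]₀ − [H⁺]) = (7.586e-06)² / (0.106 − 7.586e-06) = 5.43e-10.

K_a = 5.43e-10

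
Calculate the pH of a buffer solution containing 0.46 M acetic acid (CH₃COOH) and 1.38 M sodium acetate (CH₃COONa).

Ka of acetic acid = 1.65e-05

pKa = -log(1.65e-05) = 4.78. pH = pKa + log([A⁻]/[HA]) = 4.78 + log(1.38/0.46)

pH = 5.26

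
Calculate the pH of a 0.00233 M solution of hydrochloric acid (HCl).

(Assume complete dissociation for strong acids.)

[H⁺] = 0.00233 M for strong acid. pH = -log[H⁺] = -log(0.00233)

pH = 2.63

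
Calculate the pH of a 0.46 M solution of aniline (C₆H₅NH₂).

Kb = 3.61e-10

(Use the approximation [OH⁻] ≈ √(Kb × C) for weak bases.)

[OH⁻] = √(Kb × C) = √(3.61e-10 × 0.46) = 1.2886e-05. pOH = 4.89, pH = 14 - pOH

pH = 9.11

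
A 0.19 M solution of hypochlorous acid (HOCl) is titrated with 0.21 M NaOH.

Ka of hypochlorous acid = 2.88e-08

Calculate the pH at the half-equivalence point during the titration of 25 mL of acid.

At half-equivalence [HA] = [A⁻], so Henderson-Hasselbalch gives pH = pKa = -log(2.88e-08) = 7.54.

pH = pKa = 7.54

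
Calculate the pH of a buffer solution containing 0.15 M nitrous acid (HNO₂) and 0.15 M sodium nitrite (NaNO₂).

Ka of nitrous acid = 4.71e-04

pKa = -log(4.71e-04) = 3.33. pH = pKa + log([A⁻]/[HA]) = 3.33 + log(0.15/0.15)

pH = 3.33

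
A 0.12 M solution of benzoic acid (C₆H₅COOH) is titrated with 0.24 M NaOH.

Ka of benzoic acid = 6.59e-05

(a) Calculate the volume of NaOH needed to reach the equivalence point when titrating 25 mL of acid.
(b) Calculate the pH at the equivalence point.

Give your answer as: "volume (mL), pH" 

moles acid = 0.12 × 25/1000 = 0.003 mol; V_base = moles/0.24 × 1000 = 12.5 mL. At equivalence only the conjugate base is present: [A⁻] = 0.003/0.037 = 8.0000e-02 M. Kb = Kw/Ka = 1.52e-10; [OH⁻] = √(Kb × [A⁻]) = 3.4842e-06; pOH = 5.46; pH = 14 - pOH = 8.54.

V = 12.5 mL, pH = 8.54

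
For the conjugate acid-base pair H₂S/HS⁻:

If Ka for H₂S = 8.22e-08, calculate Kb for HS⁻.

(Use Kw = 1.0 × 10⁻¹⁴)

For a conjugate pair Ka × Kb = Kw, so Kb = Kw/Ka = 1.0 × 10⁻¹⁴ / 8.22e-08 = 1.22e-07.

K_b = 1.22e-07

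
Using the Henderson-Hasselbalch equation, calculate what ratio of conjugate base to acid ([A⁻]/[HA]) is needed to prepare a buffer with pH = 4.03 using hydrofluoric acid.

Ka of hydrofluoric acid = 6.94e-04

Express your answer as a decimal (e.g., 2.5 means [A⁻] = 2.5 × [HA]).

pKa = -log(6.94e-04) = 3.1586. pH = pKa + log([A⁻]/[HA]), so log([A⁻]/[HA]) = pH − pKa = 4.03 − 3.1586 = 0.8714. [A⁻]/[HA] = 10^(0.8714) = 7.44

[A⁻]/[HA] = 7.44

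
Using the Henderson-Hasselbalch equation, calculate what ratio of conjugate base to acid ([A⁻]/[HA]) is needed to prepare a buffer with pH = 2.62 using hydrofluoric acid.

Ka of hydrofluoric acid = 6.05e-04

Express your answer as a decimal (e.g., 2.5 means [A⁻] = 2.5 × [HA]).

pKa = -log(6.05e-04) = 3.2182. pH = pKa + log([A⁻]/[HA]), so log([A⁻]/[HA]) = pH − pKa = 2.62 − 3.2182 = -0.5982. [A⁻]/[HA] = 10^(-0.5982) = 0.252

[A⁻]/[HA] = 0.252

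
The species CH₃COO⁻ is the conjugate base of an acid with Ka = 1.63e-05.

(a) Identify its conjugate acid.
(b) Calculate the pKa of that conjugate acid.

(a) The conjugate acid is formed by adding one H⁺ to CH₃COO⁻, giving CH₃COOH. (b) pKa = -log(Ka) = -log(1.63e-05) = 4.79.

Conjugate acid: CH₃COOH; pK_a = 4.79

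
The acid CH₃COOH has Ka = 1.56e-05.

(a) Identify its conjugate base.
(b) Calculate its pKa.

(a) The conjugate base is formed by removing one H⁺ from CH₃COOH, giving CH₃COO⁻. (b) pKa = -log(Ka) = -log(1.56e-05) = 4.81.

Conjugate base: CH₃COO⁻; pK_a = 4.81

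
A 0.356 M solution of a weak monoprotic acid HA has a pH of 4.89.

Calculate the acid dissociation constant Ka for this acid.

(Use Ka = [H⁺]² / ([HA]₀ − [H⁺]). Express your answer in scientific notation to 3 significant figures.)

[H⁺] = 10^(−pH) = 10^(−4.89) = 1.288e-05 M. For HA ⇌ H⁺ + A⁻, Ka = [H⁺][A⁻]/[HA] = [H⁺]² / ([HA]₀ − [H⁺]) = (1.288e-05)² / (0.356 − 1.288e-05) = 4.66e-10.

K_a = 4.66e-10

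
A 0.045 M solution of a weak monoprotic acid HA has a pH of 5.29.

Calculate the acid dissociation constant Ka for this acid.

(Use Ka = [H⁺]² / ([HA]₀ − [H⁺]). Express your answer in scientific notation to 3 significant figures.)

[H⁺] = 10^(−pH) = 10^(−5.29) = 5.129e-06 M. For HA ⇌ H⁺ + A⁻, Ka = [H⁺][A⁻]/[HA] = [H⁺]² / ([HA]₀ − [H⁺]) = (5.129e-06)² / (0.045 − 5.129e-06) = 5.85e-10.

K_a = 5.85e-10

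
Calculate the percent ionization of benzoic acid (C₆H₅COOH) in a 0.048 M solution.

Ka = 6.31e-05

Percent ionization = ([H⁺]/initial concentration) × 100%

Using Ka equilibrium: x² + Ka×x - Ka×C = 0. Solving: [H⁺] = 1.7091e-03. Percent = (1.7091e-03/0.048) × 100

Percent ionization = 3.56%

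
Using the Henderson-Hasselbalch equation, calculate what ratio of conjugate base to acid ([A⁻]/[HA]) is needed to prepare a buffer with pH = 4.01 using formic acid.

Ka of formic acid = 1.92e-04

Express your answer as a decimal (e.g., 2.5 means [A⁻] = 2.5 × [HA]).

pKa = -log(1.92e-04) = 3.7167. pH = pKa + log([A⁻]/[HA]), so log([A⁻]/[HA]) = pH − pKa = 4.01 − 3.7167 = 0.2933. [A⁻]/[HA] = 10^(0.2933) = 1.96

[A⁻]/[HA] = 1.96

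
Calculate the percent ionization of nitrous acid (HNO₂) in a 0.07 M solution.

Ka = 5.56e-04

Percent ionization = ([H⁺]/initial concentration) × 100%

Using Ka equilibrium: x² + Ka×x - Ka×C = 0. Solving: [H⁺] = 5.9668e-03. Percent = (5.9668e-03/0.07) × 100

Percent ionization = 8.52%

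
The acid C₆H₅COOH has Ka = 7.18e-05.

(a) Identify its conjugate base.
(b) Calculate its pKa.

(a) The conjugate base is formed by removing one H⁺ from C₆H₅COOH, giving C₆H₅COO⁻. (b) pKa = -log(Ka) = -log(7.18e-05) = 4.14.

Conjugate base: C₆H₅COO⁻; pK_a = 4.14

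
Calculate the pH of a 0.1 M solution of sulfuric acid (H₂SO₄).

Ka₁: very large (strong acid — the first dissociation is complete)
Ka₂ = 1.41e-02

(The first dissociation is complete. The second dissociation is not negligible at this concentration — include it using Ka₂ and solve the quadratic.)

First dissociation is complete: [H⁺]₀ = [HSO₄⁻]₀ = C = 0.1 M. Second dissociation HSO₄⁻ ⇌ H⁺ + SO₄²⁻: let x = [SO₄²⁻]. Ka₂ = (C + x)·x / (C − x) = 1.41e-02 → x² + (C + Ka₂)·x − Ka₂·C = 0 → x² + 0.11410·x − 1.410e-03 = 0. x = (−0.11410 + √(0.11410² + 4 × 1.410e-03)) / 2 = 1.1249e-02 M. [H⁺] = C + x = 0.1 + 1.1249e-02 = 1.1125e-01 M. pH = -log(1.1125e-01) = 0.95.

pH = 0.95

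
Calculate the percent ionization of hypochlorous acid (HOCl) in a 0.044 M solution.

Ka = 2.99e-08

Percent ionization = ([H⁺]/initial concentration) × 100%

Using Ka equilibrium: x² + Ka×x - Ka×C = 0. Solving: [H⁺] = 3.6256e-05. Percent = (3.6256e-05/0.044) × 100

Percent ionization = 0.0824%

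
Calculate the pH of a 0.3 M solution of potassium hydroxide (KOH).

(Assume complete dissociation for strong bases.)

[OH⁻] = 0.3 M for strong base. pOH = -log[OH⁻] = 0.52, pH = 14 - pOH

pH = 13.48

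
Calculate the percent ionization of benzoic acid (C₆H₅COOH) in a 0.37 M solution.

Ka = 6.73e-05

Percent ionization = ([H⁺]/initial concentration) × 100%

Using Ka equilibrium: x² + Ka×x - Ka×C = 0. Solving: [H⁺] = 4.9566e-03. Percent = (4.9566e-03/0.37) × 100

Percent ionization = 1.34%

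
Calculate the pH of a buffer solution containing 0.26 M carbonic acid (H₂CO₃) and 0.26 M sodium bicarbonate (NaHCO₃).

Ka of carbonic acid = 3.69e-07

pKa = -log(3.69e-07) = 6.43. pH = pKa + log([A⁻]/[HA]) = 6.43 + log(0.26/0.26)

pH = 6.43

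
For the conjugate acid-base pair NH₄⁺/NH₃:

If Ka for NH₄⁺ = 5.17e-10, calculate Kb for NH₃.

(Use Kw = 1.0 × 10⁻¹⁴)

For a conjugate pair Ka × Kb = Kw, so Kb = Kw/Ka = 1.0 × 10⁻¹⁴ / 5.17e-10 = 1.93e-05.

K_b = 1.93e-05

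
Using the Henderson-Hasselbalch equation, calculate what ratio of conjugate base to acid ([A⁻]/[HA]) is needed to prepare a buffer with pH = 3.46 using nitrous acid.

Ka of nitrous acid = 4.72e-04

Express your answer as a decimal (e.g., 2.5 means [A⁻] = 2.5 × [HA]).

pKa = -log(4.72e-04) = 3.3261. pH = pKa + log([A⁻]/[HA]), so log([A⁻]/[HA]) = pH − pKa = 3.46 − 3.3261 = 0.1339. [A⁻]/[HA] = 10^(0.1339) = 1.36

[A⁻]/[HA] = 1.36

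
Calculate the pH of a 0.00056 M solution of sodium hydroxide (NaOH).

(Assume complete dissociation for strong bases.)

[OH⁻] = 0.00056 M for strong base. pOH = -log[OH⁻] = 3.25, pH = 14 - pOH

pH = 10.75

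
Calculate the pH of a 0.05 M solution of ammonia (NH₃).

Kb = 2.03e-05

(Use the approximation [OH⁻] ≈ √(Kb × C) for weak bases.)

[OH⁻] = √(Kb × C) = √(2.03e-05 × 0.05) = 1.0075e-03. pOH = 3.00, pH = 14 - pOH

pH = 11.00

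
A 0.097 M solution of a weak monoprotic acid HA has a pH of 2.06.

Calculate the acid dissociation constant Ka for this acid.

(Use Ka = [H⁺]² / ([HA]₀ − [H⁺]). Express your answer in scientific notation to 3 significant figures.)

[H⁺] = 10^(−pH) = 10^(−2.06) = 8.710e-03 M. For HA ⇌ H⁺ + A⁻, Ka = [H⁺][A⁻]/[HA] = [H⁺]² / ([HA]₀ − [H⁺]) = (8.710e-03)² / (0.097 − 8.710e-03) = 8.59e-04.

K_a = 8.59e-04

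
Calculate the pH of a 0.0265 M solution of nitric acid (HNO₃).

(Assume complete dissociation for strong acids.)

[H⁺] = 0.0265 M for strong acid. pH = -log[H⁺] = -log(0.0265)

pH = 1.58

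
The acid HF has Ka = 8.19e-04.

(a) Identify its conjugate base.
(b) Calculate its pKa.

(a) The conjugate base is formed by removing one H⁺ from HF, giving F⁻. (b) pKa = -log(Ka) = -log(8.19e-04) = 3.09.

Conjugate base: F⁻; pK_a = 3.09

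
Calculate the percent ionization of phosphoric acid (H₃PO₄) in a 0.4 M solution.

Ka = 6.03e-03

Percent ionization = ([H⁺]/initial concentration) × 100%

Using Ka equilibrium: x² + Ka×x - Ka×C = 0. Solving: [H⁺] = 4.6190e-02. Percent = (4.6190e-02/0.4) × 100

Percent ionization = 11.5%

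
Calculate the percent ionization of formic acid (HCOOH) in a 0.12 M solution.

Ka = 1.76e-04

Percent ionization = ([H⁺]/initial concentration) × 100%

Using Ka equilibrium: x² + Ka×x - Ka×C = 0. Solving: [H⁺] = 4.5085e-03. Percent = (4.5085e-03/0.12) × 100

Percent ionization = 3.76%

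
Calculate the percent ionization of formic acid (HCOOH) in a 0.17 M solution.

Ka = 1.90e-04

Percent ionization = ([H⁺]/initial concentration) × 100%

Using Ka equilibrium: x² + Ka×x - Ka×C = 0. Solving: [H⁺] = 5.5891e-03. Percent = (5.5891e-03/0.17) × 100

Percent ionization = 3.29%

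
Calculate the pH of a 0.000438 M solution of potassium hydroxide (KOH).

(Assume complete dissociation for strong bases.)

[OH⁻] = 0.000438 M for strong base. pOH = -log[OH⁻] = 3.36, pH = 14 - pOH

pH = 10.64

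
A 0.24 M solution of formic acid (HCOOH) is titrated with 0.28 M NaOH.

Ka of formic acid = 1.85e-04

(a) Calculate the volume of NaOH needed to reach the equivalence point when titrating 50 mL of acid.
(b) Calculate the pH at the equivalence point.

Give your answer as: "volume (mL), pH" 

moles acid = 0.24 × 50/1000 = 0.012 mol; V_base = moles/0.28 × 1000 = 42.9 mL. At equivalence only the conjugate base is present: [A⁻] = 0.012/0.093 = 1.2923e-01 M. Kb = Kw/Ka = 5.41e-11; [OH⁻] = √(Kb × [A⁻]) = 2.6430e-06; pOH = 5.58; pH = 14 - pOH = 8.42.

V = 42.9 mL, pH = 8.42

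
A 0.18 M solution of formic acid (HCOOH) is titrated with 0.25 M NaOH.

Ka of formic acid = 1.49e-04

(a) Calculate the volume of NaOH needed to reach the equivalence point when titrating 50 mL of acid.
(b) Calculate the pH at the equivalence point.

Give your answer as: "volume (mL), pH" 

moles acid = 0.18 × 50/1000 = 0.009 mol; V_base = moles/0.25 × 1000 = 36.0 mL. At equivalence only the conjugate base is present: [A⁻] = 0.009/0.086 = 1.0465e-01 M. Kb = Kw/Ka = 6.71e-11; [OH⁻] = √(Kb × [A⁻]) = 2.6502e-06; pOH = 5.58; pH = 14 - pOH = 8.42.

V = 36.0 mL, pH = 8.42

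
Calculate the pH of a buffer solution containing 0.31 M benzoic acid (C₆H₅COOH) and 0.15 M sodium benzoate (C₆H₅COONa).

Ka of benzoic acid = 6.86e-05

pKa = -log(6.86e-05) = 4.16. pH = pKa + log([A⁻]/[HA]) = 4.16 + log(0.15/0.31)

pH = 3.85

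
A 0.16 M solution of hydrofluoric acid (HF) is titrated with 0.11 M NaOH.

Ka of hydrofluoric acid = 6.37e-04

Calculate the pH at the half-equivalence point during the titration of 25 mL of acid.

At half-equivalence [HA] = [A⁻], so Henderson-Hasselbalch gives pH = pKa = -log(6.37e-04) = 3.20.

pH = pKa = 3.20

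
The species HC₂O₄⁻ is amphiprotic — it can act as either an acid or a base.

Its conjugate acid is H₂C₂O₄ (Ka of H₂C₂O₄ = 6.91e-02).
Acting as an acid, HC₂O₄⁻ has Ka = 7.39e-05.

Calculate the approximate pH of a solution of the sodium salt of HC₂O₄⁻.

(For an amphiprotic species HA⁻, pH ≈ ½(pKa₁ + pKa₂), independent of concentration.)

pKa₁ = -log(6.91e-02) = 1.16; pKa₂ = -log(7.39e-05) = 4.13. For an amphiprotic species, pH ≈ ½(pKa₁ + pKa₂) = ½(1.16 + 4.13) = 2.65.

pH = 2.65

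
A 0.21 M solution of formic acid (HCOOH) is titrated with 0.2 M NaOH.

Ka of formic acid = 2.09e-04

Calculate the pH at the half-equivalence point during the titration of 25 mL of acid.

At half-equivalence [HA] = [A⁻], so Henderson-Hasselbalch gives pH = pKa = -log(2.09e-04) = 3.68.

pH = pKa = 3.68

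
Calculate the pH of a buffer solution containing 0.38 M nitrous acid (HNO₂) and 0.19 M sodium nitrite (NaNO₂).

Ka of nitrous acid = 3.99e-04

pKa = -log(3.99e-04) = 3.40. pH = pKa + log([A⁻]/[HA]) = 3.40 + log(0.19/0.38)

pH = 3.10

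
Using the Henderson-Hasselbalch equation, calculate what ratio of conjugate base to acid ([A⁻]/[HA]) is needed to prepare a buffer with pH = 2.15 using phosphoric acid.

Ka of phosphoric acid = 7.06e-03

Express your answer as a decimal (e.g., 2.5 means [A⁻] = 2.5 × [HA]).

pKa = -log(7.06e-03) = 2.1512. pH = pKa + log([A⁻]/[HA]), so log([A⁻]/[HA]) = pH − pKa = 2.15 − 2.1512 = -0.0012. [A⁻]/[HA] = 10^(-0.0012) = 0.997

[A⁻]/[HA] = 0.997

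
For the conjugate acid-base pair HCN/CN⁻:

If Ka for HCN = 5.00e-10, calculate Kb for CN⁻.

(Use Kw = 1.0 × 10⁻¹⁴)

For a conjugate pair Ka × Kb = Kw, so Kb = Kw/Ka = 1.0 × 10⁻¹⁴ / 5.00e-10 = 2.00e-05.

K_b = 2.00e-05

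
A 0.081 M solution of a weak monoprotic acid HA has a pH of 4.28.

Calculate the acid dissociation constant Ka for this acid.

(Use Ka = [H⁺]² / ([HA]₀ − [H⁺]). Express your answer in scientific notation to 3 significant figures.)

[H⁺] = 10^(−pH) = 10^(−4.28) = 5.248e-05 M. For HA ⇌ H⁺ + A⁻, Ka = [H⁺][A⁻]/[HA] = [H⁺]² / ([HA]₀ − [H⁺]) = (5.248e-05)² / (0.081 − 5.248e-05) = 3.40e-08.

K_a = 3.40e-08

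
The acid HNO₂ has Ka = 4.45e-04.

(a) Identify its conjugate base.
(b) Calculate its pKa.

(a) The conjugate base is formed by removing one H⁺ from HNO₂, giving NO₂⁻. (b) pKa = -log(Ka) = -log(4.45e-04) = 3.35.

Conjugate base: NO₂⁻; pK_a = 3.35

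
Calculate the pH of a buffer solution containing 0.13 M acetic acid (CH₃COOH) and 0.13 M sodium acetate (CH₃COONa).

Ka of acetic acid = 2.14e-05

pKa = -log(2.14e-05) = 4.67. pH = pKa + log([A⁻]/[HA]) = 4.67 + log(0.13/0.13)

pH = 4.67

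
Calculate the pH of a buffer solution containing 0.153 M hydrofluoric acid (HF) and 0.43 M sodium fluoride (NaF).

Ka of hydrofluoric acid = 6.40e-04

pKa = -log(6.40e-04) = 3.19. pH = pKa + log([A⁻]/[HA]) = 3.19 + log(0.43/0.153)

pH = 3.64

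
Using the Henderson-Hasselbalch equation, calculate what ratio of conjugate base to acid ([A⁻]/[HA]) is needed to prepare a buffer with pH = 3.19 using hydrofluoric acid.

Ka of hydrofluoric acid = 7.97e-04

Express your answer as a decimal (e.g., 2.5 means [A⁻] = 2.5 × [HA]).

pKa = -log(7.97e-04) = 3.0985. pH = pKa + log([A⁻]/[HA]), so log([A⁻]/[HA]) = pH − pKa = 3.19 − 3.0985 = 0.0915. [A⁻]/[HA] = 10^(0.0915) = 1.23

[A⁻]/[HA] = 1.23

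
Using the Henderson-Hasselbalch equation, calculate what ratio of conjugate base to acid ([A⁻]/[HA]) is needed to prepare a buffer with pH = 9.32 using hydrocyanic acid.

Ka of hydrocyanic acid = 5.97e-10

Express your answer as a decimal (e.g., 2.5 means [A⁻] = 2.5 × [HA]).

pKa = -log(5.97e-10) = 9.2240. pH = pKa + log([A⁻]/[HA]), so log([A⁻]/[HA]) = pH − pKa = 9.32 − 9.2240 = 0.0960. [A⁻]/[HA] = 10^(0.0960) = 1.25

[A⁻]/[HA] = 1.25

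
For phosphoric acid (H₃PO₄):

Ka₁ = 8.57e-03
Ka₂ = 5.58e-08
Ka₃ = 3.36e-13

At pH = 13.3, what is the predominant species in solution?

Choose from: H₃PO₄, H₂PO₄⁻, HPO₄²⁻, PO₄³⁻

pKa₁ = 2.07, pKa₂ = 7.25, pKa₃ = 12.47. For a polyprotic acid the predominant species crosses at each pKa: below pKa_n the protonated form dominates, above it the deprotonated form does. At pH = 13.3, the predominant species is PO₄³⁻.

PO₄³⁻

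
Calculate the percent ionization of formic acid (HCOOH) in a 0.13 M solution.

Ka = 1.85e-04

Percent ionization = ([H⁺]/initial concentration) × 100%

Using Ka equilibrium: x² + Ka×x - Ka×C = 0. Solving: [H⁺] = 4.8125e-03. Percent = (4.8125e-03/0.13) × 100

Percent ionization = 3.7%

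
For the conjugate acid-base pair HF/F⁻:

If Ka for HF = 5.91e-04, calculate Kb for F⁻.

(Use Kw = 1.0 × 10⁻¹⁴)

For a conjugate pair Ka × Kb = Kw, so Kb = Kw/Ka = 1.0 × 10⁻¹⁴ / 5.91e-04 = 1.69e-11.

K_b = 1.69e-11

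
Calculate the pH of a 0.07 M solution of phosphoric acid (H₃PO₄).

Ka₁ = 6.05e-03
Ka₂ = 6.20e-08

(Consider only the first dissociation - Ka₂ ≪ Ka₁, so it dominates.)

First dissociation dominates. From Ka₁ = [H⁺][HA⁻]/[H₂A], x² + Ka₁·x − Ka₁·C = 0 with C = 0.07 M and Ka₁ = 6.05e-03. Solving: [H⁺] = (−Ka₁ + √(Ka₁² + 4·Ka₁·C)) / 2 = 1.7775e-02 M. pH = -log(1.7775e-02) = 1.75.

pH = 1.75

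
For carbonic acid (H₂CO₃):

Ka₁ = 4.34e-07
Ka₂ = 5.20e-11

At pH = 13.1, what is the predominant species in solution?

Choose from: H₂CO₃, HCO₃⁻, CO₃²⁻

pKa₁ = 6.36, pKa₂ = 10.28. For a polyprotic acid the predominant species crosses at each pKa: below pKa_n the protonated form dominates, above it the deprotonated form does. At pH = 13.1, the predominant species is CO₃²⁻.

CO₃²⁻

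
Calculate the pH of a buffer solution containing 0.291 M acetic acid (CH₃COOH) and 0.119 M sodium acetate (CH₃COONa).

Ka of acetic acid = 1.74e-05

pKa = -log(1.74e-05) = 4.76. pH = pKa + log([A⁻]/[HA]) = 4.76 + log(0.119/0.291)

pH = 4.37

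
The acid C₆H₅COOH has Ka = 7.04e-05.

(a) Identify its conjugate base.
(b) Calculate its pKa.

(a) The conjugate base is formed by removing one H⁺ from C₆H₅COOH, giving C₆H₅COO⁻. (b) pKa = -log(Ka) = -log(7.04e-05) = 4.15.

Conjugate base: C₆H₅COO⁻; pK_a = 4.15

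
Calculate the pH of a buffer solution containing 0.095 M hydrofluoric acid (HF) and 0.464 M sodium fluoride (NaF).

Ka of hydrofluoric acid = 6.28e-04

pKa = -log(6.28e-04) = 3.20. pH = pKa + log([A⁻]/[HA]) = 3.20 + log(0.464/0.095)

pH = 3.89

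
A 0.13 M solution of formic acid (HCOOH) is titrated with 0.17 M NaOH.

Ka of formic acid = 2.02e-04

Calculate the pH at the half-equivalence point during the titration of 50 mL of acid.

At half-equivalence [HA] = [A⁻], so Henderson-Hasselbalch gives pH = pKa = -log(2.02e-04) = 3.69.

pH = pKa = 3.69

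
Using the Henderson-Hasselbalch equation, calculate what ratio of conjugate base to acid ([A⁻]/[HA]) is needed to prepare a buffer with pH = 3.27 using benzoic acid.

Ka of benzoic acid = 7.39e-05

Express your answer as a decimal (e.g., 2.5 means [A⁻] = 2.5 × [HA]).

pKa = -log(7.39e-05) = 4.1314. pH = pKa + log([A⁻]/[HA]), so log([A⁻]/[HA]) = pH − pKa = 3.27 − 4.1314 = -0.8614. [A⁻]/[HA] = 10^(-0.8614) = 0.138

[A⁻]/[HA] = 0.138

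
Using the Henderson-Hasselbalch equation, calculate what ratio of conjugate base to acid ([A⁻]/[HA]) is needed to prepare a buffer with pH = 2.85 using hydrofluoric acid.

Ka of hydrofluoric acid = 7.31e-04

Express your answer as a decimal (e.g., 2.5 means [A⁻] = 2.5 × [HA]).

pKa = -log(7.31e-04) = 3.1361. pH = pKa + log([A⁻]/[HA]), so log([A⁻]/[HA]) = pH − pKa = 2.85 − 3.1361 = -0.2861. [A⁻]/[HA] = 10^(-0.2861) = 0.518

[A⁻]/[HA] = 0.518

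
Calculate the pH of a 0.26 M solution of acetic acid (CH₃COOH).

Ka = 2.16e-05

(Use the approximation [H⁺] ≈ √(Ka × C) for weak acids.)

[H⁺] = √(Ka × C) = √(2.16e-05 × 0.26) = 2.3698e-03. pH = -log(2.3698e-03)

pH = 2.63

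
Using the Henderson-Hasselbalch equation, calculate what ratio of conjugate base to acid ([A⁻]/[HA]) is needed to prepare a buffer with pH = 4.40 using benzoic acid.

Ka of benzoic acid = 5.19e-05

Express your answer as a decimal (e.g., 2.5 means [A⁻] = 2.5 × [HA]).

pKa = -log(5.19e-05) = 4.2848. pH = pKa + log([A⁻]/[HA]), so log([A⁻]/[HA]) = pH − pKa = 4.40 − 4.2848 = 0.1152. [A⁻]/[HA] = 10^(0.1152) = 1.30

[A⁻]/[HA] = 1.30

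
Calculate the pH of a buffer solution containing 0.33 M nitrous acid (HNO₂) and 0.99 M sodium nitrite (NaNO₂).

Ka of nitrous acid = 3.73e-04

pKa = -log(3.73e-04) = 3.43. pH = pKa + log([A⁻]/[HA]) = 3.43 + log(0.99/0.33)

pH = 3.91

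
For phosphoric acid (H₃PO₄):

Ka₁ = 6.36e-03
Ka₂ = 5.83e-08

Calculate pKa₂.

pKa₂ = -log(Ka₂) = -log(5.83e-08) = 7.23.

pK_{a2} = 7.23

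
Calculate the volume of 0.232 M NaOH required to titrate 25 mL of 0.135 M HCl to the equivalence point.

At equivalence: moles acid = moles base. moles HCl = 0.135 × 25/1000 = 0.003375 mol. V_base = moles / 0.232 × 1000 = 14.5 mL.

V_{base} = 14.5 mL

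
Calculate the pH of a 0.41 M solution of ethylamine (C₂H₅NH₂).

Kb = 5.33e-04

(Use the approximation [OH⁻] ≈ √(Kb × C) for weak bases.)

[OH⁻] = √(Kb × C) = √(5.33e-04 × 0.41) = 1.4783e-02. pOH = 1.83, pH = 14 - pOH

pH = 12.17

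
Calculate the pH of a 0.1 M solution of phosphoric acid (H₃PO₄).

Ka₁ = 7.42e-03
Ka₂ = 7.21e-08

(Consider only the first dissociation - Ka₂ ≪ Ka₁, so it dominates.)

First dissociation dominates. From Ka₁ = [H⁺][HA⁻]/[H₂A], x² + Ka₁·x − Ka₁·C = 0 with C = 0.1 M and Ka₁ = 7.42e-03. Solving: [H⁺] = (−Ka₁ + √(Ka₁² + 4·Ka₁·C)) / 2 = 2.3781e-02 M. pH = -log(2.3781e-02) = 1.62.

pH = 1.62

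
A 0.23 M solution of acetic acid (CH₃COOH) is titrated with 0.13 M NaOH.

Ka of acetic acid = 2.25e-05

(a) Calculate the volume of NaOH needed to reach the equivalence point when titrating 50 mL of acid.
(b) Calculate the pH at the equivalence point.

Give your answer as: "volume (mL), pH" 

moles acid = 0.23 × 50/1000 = 0.0115 mol; V_base = moles/0.13 × 1000 = 88.5 mL. At equivalence only the conjugate base is present: [A⁻] = 0.0115/0.138 = 8.3056e-02 M. Kb = Kw/Ka = 4.44e-10; [OH⁻] = √(Kb × [A⁻]) = 6.0757e-06; pOH = 5.22; pH = 14 - pOH = 8.78.

V = 88.5 mL, pH = 8.78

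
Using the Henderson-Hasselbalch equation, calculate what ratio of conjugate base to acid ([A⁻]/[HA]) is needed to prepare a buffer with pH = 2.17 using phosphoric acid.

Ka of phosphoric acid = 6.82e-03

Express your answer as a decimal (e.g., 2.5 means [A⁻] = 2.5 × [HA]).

pKa = -log(6.82e-03) = 2.1662. pH = pKa + log([A⁻]/[HA]), so log([A⁻]/[HA]) = pH − pKa = 2.17 − 2.1662 = 0.0038. [A⁻]/[HA] = 10^(0.0038) = 1.01

[A⁻]/[HA] = 1.01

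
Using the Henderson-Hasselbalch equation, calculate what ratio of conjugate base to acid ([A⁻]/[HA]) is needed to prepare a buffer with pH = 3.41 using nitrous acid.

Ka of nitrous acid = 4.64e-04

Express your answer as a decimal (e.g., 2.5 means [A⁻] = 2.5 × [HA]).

pKa = -log(4.64e-04) = 3.3335. pH = pKa + log([A⁻]/[HA]), so log([A⁻]/[HA]) = pH − pKa = 3.41 − 3.3335 = 0.0765. [A⁻]/[HA] = 10^(0.0765) = 1.19

[A⁻]/[HA] = 1.19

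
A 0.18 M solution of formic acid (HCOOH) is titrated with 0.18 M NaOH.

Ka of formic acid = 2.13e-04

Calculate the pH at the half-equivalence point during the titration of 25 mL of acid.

At half-equivalence [HA] = [A⁻], so Henderson-Hasselbalch gives pH = pKa = -log(2.13e-04) = 3.67.

pH = pKa = 3.67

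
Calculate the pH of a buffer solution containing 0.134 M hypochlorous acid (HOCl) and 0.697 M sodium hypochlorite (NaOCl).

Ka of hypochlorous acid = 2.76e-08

pKa = -log(2.76e-08) = 7.56. pH = pKa + log([A⁻]/[HA]) = 7.56 + log(0.697/0.134)

pH = 8.28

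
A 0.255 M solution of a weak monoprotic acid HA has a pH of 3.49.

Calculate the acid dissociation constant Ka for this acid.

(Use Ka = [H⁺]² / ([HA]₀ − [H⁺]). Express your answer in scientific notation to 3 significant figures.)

[H⁺] = 10^(−pH) = 10^(−3.49) = 3.236e-04 M. For HA ⇌ H⁺ + A⁻, Ka = [H⁺][A⁻]/[HA] = [H⁺]² / ([HA]₀ − [H⁺]) = (3.236e-04)² / (0.255 − 3.236e-04) = 4.11e-07.

K_a = 4.11e-07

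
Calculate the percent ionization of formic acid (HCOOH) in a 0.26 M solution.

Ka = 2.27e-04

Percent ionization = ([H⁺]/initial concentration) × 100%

Using Ka equilibrium: x² + Ka×x - Ka×C = 0. Solving: [H⁺] = 7.5698e-03. Percent = (7.5698e-03/0.26) × 100

Percent ionization = 2.91%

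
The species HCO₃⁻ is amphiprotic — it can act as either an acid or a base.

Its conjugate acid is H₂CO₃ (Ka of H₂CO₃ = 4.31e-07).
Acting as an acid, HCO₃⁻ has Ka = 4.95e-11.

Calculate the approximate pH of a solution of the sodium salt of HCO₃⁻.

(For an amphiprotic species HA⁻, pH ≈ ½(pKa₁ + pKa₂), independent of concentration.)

pKa₁ = -log(4.31e-07) = 6.37; pKa₂ = -log(4.95e-11) = 10.31. For an amphiprotic species, pH ≈ ½(pKa₁ + pKa₂) = ½(6.37 + 10.31) = 8.34.

pH = 8.34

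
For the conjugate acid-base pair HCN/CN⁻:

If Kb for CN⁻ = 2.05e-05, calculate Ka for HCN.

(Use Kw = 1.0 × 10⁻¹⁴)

For a conjugate pair Ka × Kb = Kw, so Ka = Kw/Kb = 1.0 × 10⁻¹⁴ / 2.05e-05 = 4.88e-10.

K_a = 4.88e-10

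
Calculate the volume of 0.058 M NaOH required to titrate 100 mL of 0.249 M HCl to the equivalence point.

At equivalence: moles acid = moles base. moles HCl = 0.249 × 100/1000 = 0.0249 mol. V_base = moles / 0.058 × 1000 = 429.3 mL.

V_{base} = 429.3 mL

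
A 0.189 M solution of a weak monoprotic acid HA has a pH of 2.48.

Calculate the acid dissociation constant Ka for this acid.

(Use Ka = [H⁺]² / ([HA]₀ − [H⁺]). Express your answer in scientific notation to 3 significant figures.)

[H⁺] = 10^(−pH) = 10^(−2.48) = 3.311e-03 M. For HA ⇌ H⁺ + A⁻, Ka = [H⁺][A⁻]/[HA] = [H⁺]² / ([HA]₀ − [H⁺]) = (3.311e-03)² / (0.189 − 3.311e-03) = 5.90e-05.

K_a = 5.90e-05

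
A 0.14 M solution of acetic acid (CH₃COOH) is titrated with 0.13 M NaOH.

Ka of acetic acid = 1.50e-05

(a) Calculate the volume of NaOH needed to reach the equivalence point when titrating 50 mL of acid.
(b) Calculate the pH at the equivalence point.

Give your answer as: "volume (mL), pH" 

moles acid = 0.14 × 50/1000 = 0.007 mol; V_base = moles/0.13 × 1000 = 53.8 mL. At equivalence only the conjugate base is present: [A⁻] = 0.007/0.104 = 6.7407e-02 M. Kb = Kw/Ka = 6.67e-10; [OH⁻] = √(Kb × [A⁻]) = 6.7036e-06; pOH = 5.17; pH = 14 - pOH = 8.83.

V = 53.8 mL, pH = 8.83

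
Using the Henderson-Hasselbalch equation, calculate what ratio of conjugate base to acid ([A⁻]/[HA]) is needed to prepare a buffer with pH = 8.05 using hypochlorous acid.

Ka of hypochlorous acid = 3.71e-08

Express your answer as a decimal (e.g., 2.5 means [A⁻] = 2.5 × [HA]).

pKa = -log(3.71e-08) = 7.4306. pH = pKa + log([A⁻]/[HA]), so log([A⁻]/[HA]) = pH − pKa = 8.05 − 7.4306 = 0.6194. [A⁻]/[HA] = 10^(0.6194) = 4.16

[A⁻]/[HA] = 4.16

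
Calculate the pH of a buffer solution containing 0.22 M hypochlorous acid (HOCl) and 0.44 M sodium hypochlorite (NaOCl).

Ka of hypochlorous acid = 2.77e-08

pKa = -log(2.77e-08) = 7.56. pH = pKa + log([A⁻]/[HA]) = 7.56 + log(0.44/0.22)

pH = 7.86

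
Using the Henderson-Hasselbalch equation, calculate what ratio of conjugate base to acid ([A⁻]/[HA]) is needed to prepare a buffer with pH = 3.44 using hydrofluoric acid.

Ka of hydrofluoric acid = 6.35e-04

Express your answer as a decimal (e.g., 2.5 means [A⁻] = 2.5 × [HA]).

pKa = -log(6.35e-04) = 3.1972. pH = pKa + log([A⁻]/[HA]), so log([A⁻]/[HA]) = pH − pKa = 3.44 − 3.1972 = 0.2428. [A⁻]/[HA] = 10^(0.2428) = 1.75

[A⁻]/[HA] = 1.75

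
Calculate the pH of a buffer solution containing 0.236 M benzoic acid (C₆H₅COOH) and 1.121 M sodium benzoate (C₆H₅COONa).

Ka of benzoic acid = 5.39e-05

pKa = -log(5.39e-05) = 4.27. pH = pKa + log([A⁻]/[HA]) = 4.27 + log(1.121/0.236)

pH = 4.95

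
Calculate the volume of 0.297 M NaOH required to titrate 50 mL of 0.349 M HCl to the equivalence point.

At equivalence: moles acid = moles base. moles HCl = 0.349 × 50/1000 = 0.01745 mol. V_base = moles / 0.297 × 1000 = 58.8 mL.

V_{base} = 58.8 mL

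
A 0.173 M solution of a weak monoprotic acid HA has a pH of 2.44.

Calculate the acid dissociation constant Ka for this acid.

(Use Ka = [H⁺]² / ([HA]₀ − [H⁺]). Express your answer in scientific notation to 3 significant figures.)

[H⁺] = 10^(−pH) = 10^(−2.44) = 3.631e-03 M. For HA ⇌ H⁺ + A⁻, Ka = [H⁺][A⁻]/[HA] = [H⁺]² / ([HA]₀ − [H⁺]) = (3.631e-03)² / (0.173 − 3.631e-03) = 7.78e-05.

K_a = 7.78e-05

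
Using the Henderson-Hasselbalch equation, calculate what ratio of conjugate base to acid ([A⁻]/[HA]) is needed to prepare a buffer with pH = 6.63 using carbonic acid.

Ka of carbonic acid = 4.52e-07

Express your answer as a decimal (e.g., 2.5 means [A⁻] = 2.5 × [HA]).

pKa = -log(4.52e-07) = 6.3449. pH = pKa + log([A⁻]/[HA]), so log([A⁻]/[HA]) = pH − pKa = 6.63 − 6.3449 = 0.2851. [A⁻]/[HA] = 10^(0.2851) = 1.93

[A⁻]/[HA] = 1.93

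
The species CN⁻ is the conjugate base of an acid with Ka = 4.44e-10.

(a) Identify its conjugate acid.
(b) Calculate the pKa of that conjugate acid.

(a) The conjugate acid is formed by adding one H⁺ to CN⁻, giving HCN. (b) pKa = -log(Ka) = -log(4.44e-10) = 9.35.

Conjugate acid: HCN; pK_a = 9.35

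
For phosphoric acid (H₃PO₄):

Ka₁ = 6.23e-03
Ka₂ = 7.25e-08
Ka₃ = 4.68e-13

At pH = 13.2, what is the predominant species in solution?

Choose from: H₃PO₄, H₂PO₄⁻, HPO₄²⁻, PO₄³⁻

pKa₁ = 2.21, pKa₂ = 7.14, pKa₃ = 12.33. For a polyprotic acid the predominant species crosses at each pKa: below pKa_n the protonated form dominates, above it the deprotonated form does. At pH = 13.2, the predominant species is PO₄³⁻.

PO₄³⁻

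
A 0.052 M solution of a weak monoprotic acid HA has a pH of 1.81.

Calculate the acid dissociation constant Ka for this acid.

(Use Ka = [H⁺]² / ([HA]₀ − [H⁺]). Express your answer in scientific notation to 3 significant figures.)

[H⁺] = 10^(−pH) = 10^(−1.81) = 1.549e-02 M. For HA ⇌ H⁺ + A⁻, Ka = [H⁺][A⁻]/[HA] = [H⁺]² / ([HA]₀ − [H⁺]) = (1.549e-02)² / (0.052 − 1.549e-02) = 6.57e-03.

K_a = 6.57e-03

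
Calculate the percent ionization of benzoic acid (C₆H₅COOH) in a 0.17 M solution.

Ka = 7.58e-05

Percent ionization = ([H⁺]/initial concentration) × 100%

Using Ka equilibrium: x² + Ka×x - Ka×C = 0. Solving: [H⁺] = 3.5520e-03. Percent = (3.5520e-03/0.17) × 100

Percent ionization = 2.09%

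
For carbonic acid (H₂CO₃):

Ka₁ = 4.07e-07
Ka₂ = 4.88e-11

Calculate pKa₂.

pKa₂ = -log(Ka₂) = -log(4.88e-11) = 10.31.

pK_{a2} = 10.31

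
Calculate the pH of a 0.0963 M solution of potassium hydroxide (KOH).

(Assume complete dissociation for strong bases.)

[OH⁻] = 0.0963 M for strong base. pOH = -log[OH⁻] = 1.02, pH = 14 - pOH

pH = 12.98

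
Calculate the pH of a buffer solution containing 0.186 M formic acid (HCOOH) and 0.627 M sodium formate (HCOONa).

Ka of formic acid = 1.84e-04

pKa = -log(1.84e-04) = 3.74. pH = pKa + log([A⁻]/[HA]) = 3.74 + log(0.627/0.186)

pH = 4.26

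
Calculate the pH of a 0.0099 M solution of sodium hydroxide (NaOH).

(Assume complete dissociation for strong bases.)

[OH⁻] = 0.0099 M for strong base. pOH = -log[OH⁻] = 2.00, pH = 14 - pOH

pH = 12.00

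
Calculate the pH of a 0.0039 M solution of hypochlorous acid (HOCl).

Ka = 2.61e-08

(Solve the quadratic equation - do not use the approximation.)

x² + Ka×x - Ka×C = 0. Using quadratic formula: [H⁺] = 1.0076e-05

pH = 5.00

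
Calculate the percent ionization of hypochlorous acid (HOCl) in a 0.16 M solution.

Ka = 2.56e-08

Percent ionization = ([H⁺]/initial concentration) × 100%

Using Ka equilibrium: x² + Ka×x - Ka×C = 0. Solving: [H⁺] = 6.3987e-05. Percent = (6.3987e-05/0.16) × 100

Percent ionization = 0.04%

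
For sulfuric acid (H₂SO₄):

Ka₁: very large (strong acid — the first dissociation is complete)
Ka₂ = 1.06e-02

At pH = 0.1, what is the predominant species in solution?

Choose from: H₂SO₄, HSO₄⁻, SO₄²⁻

The first dissociation is complete, so H₂SO₄ itself is never the predominant species in water; pKa₂ = -log(1.06e-02) = 1.97. For a polyprotic acid the predominant species crosses at each pKa: below pKa_n the protonated form dominates, above it the deprotonated form does. At pH = 0.1, the predominant species is HSO₄⁻.

HSO₄⁻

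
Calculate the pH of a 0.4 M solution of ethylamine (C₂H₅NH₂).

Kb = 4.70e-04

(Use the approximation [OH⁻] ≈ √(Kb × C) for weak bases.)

[OH⁻] = √(Kb × C) = √(4.70e-04 × 0.4) = 1.3711e-02. pOH = 1.86, pH = 14 - pOH

pH = 12.14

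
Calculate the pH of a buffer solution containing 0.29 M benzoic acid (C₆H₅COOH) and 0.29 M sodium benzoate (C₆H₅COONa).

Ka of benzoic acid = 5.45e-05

pKa = -log(5.45e-05) = 4.26. pH = pKa + log([A⁻]/[HA]) = 4.26 + log(0.29/0.29)

pH = 4.26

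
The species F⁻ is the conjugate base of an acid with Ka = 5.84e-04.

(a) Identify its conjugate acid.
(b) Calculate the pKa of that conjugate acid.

(a) The conjugate acid is formed by adding one H⁺ to F⁻, giving HF. (b) pKa = -log(Ka) = -log(5.84e-04) = 3.23.

Conjugate acid: HF; pK_a = 3.23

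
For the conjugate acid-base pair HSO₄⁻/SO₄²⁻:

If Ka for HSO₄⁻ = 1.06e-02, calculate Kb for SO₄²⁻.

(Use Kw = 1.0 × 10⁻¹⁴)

For a conjugate pair Ka × Kb = Kw, so Kb = Kw/Ka = 1.0 × 10⁻¹⁴ / 1.06e-02 = 9.43e-13.

K_b = 9.43e-13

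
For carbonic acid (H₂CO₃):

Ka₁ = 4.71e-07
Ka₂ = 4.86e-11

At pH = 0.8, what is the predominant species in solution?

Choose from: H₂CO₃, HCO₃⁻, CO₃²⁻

pKa₁ = 6.33, pKa₂ = 10.31. For a polyprotic acid the predominant species crosses at each pKa: below pKa_n the protonated form dominates, above it the deprotonated form does. At pH = 0.8, the predominant species is H₂CO₃.

H₂CO₃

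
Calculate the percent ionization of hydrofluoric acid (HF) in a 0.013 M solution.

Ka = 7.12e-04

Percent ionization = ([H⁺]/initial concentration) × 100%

Using Ka equilibrium: x² + Ka×x - Ka×C = 0. Solving: [H⁺] = 2.7071e-03. Percent = (2.7071e-03/0.013) × 100

Percent ionization = 20.8%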